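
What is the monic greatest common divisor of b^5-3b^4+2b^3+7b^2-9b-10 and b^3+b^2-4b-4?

b^2-b-2

By polynomial division,
  b^5-3b^4+2b^3+7b^2-9b-10 = (b^2-4b+10)(b^3+b^2-4b-4) + (-15b^2+15b+30)
  b^3+b^2-4b-4 = (-(1/15)b-2/15)(-15b^2+15b+30) + (0)
Last nonzero remainder: -15b^2+15b+30. Dividing through by -15 gives the monic gcd b^2-b-2.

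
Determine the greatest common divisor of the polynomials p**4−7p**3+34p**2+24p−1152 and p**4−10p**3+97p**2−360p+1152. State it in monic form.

p**2−5p+48

Repeated division with remainder:
  p**4−7p**3+34p**2+24p−1152 = (p**4−10p**3+97p**2−360p+1152) + (3p**3−63p**2+384p−2304)
  p**4−10p**3+97p**2−360p+1152 = ((1/3)p+11/3)(3p**3−63p**2+384p−2304) + (200p**2−1000p+9600)
  3p**3−63p**2+384p−2304 = ((3/200)p−6/25)(200p**2−1000p+9600) + (0)
Last nonzero remainder: 200p**2−1000p+9600. Dividing through by 200 gives the monic gcd p**2−5p+48.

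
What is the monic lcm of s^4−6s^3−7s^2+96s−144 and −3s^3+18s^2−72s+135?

s^6−9s^5+26s^4+27s^3−537s^2+1872s−2160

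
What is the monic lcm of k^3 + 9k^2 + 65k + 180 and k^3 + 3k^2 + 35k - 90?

k^4 + 7k^3 + 47k^2 + 50k - 360

Apply the Euclidean algorithm:
  k^3 + 9k^2 + 65k + 180 = (k^3 + 3k^2 + 35k - 90) + (6k^2 + 30k + 270)
  k^3 + 3k^2 + 35k - 90 = ((1/6)k - 1/3)(6k^2 + 30k + 270) + (0)
Last nonzero remainder: 6k^2 + 30k + 270. Dividing through by 6 gives the monic gcd k^2 + 5k + 45.
Then lcm(f, g) = f·g / gcd(f, g); expanding and making the result monic gives the answer.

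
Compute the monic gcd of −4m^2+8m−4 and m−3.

Apply the Euclidean algorithm:
  −4m^2+8m−4 = (−4m−4)(m−3) + (−16)
  m−3 = (−(1/16)m+3/16)(−16) + (0)
The last nonzero remainder is the constant −16, so the polynomials are coprime and gcd = 1.

1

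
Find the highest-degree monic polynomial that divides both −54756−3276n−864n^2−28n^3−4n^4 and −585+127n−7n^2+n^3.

117−2n+n^2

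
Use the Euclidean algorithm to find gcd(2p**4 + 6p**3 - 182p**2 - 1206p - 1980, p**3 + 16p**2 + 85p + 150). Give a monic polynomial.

Euclidean algorithm in ℚ[p]:
  2p**4 + 6p**3 - 182p**2 - 1206p - 1980 = (2p - 26)(p**3 + 16p**2 + 85p + 150) + (64p**2 + 704p + 1920)
  p**3 + 16p**2 + 85p + 150 = ((1/64)p + 5/64)(64p**2 + 704p + 1920) + (0)
Last nonzero remainder: 64p**2 + 704p + 1920. Dividing through by 64 gives the monic gcd p**2 + 11p + 30.

p**2 + 11p + 30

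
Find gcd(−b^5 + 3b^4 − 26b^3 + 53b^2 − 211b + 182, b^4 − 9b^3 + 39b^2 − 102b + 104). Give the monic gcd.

b^2 − 3b + 13

Euclidean algorithm in ℚ[b]:
  −b^5 + 3b^4 − 26b^3 + 53b^2 − 211b + 182 = (−b − 6)(b^4 − 9b^3 + 39b^2 − 102b + 104) + (−41b^3 + 185b^2 − 719b + 806)
  b^4 − 9b^3 + 39b^2 − 102b + 104 = (−(1/41)b + 184/1681)(−41b^3 + 185b^2 − 719b + 806) + ((2040/1681)b^2 − (6120/1681)b + 26520/1681)
  −41b^3 + 185b^2 − 719b + 806 = (−(68921/2040)b + 52111/1020)((2040/1681)b^2 − (6120/1681)b + 26520/1681) + (0)
Last nonzero remainder: (2040/1681)b^2 − (6120/1681)b + 26520/1681. Dividing through by 2040/1681 gives the monic gcd b^2 − 3b + 13.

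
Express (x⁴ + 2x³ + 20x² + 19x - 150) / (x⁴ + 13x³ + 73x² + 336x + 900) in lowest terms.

(x² + x - 6)/(x² + 12x + 36)

Repeated division with remainder:
  x⁴ + 2x³ + 20x² + 19x - 150 = (x⁴ + 13x³ + 73x² + 336x + 900) + (-11x³ - 53x² - 317x - 1050)
  x⁴ + 13x³ + 73x² + 336x + 900 = (-(1/11)x - 90/121)(-11x³ - 53x² - 317x - 1050) + ((576/121)x² + (576/121)x + 14400/121)
  -11x³ - 53x² - 317x - 1050 = (-(1331/576)x - 847/96)((576/121)x² + (576/121)x + 14400/121) + (0)
Last nonzero remainder: (576/121)x² + (576/121)x + 14400/121. Dividing through by 576/121 gives the monic gcd x² + x + 25.
Cancel x² + x + 25 from numerator and denominator to get the reduced form.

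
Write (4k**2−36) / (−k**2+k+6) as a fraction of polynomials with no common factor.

(−4k−12)/(k+2)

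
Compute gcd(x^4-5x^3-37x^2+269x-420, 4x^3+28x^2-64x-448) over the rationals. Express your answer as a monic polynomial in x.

x^2+3x-28

Repeated division with remainder:
  x^4-5x^3-37x^2+269x-420 = ((1/4)x-3)(4x^3+28x^2-64x-448) + (63x^2+189x-1764)
  4x^3+28x^2-64x-448 = ((4/63)x+16/63)(63x^2+189x-1764) + (0)
Last nonzero remainder: 63x^2+189x-1764. Dividing through by 63 gives the monic gcd x^2+3x-28.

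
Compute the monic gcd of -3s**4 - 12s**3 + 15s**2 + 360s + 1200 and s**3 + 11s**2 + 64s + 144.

Euclidean algorithm in ℚ[s]:
  -3s**4 - 12s**3 + 15s**2 + 360s + 1200 = (-3s + 21)(s**3 + 11s**2 + 64s + 144) + (-24s**2 - 552s - 1824)
  s**3 + 11s**2 + 64s + 144 = (-(1/24)s + 1/2)(-24s**2 - 552s - 1824) + (264s + 1056)
  -24s**2 - 552s - 1824 = (-(1/11)s - 19/11)(264s + 1056) + (0)
Last nonzero remainder: 264s + 1056. Dividing through by 264 gives the monic gcd s + 4.

s + 4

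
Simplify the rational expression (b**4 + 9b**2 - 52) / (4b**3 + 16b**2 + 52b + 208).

(b**2 - 4)/(4b + 16)

By polynomial division,
  b**4 + 9b**2 - 52 = ((1/4)b - 1)(4b**3 + 16b**2 + 52b + 208) + (12b**2 + 156)
  4b**3 + 16b**2 + 52b + 208 = ((1/3)b + 4/3)(12b**2 + 156) + (0)
Last nonzero remainder: 12b**2 + 156. Dividing through by 12 gives the monic gcd b**2 + 13.
Cancel b**2 + 13 from numerator and denominator to get the reduced form.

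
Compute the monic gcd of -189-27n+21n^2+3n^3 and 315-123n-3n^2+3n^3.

-21+4n+n^2

By polynomial division,
  3n^3+21n^2-27n-189 = (3n^3-3n^2-123n+315) + (24n^2+96n-504)
  3n^3-3n^2-123n+315 = ((1/8)n-5/8)(24n^2+96n-504) + (0)
Last nonzero remainder: 24n^2+96n-504. Dividing through by 24 gives the monic gcd n^2+4n-21.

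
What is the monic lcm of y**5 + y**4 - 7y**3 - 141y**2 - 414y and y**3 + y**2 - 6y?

Euclidean algorithm in ℚ[y]:
  y**5 + y**4 - 7y**3 - 141y**2 - 414y = (y**2 - 1)(y**3 + y**2 - 6y) + (-140y**2 - 420y)
  y**3 + y**2 - 6y = (-(1/140)y + 1/70)(-140y**2 - 420y) + (0)
Last nonzero remainder: -140y**2 - 420y. Dividing through by -140 gives the monic gcd y**2 + 3y.
Then lcm(f, g) = f·g / gcd(f, g); expanding and making the result monic gives the answer.

y**6 - y**5 - 9y**4 - 127y**3 - 132y**2 + 828y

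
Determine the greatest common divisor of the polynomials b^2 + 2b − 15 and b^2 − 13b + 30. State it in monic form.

By polynomial division,
  b^2 + 2b − 15 = (b^2 − 13b + 30) + (15b − 45)
  b^2 − 13b + 30 = ((1/15)b − 2/3)(15b − 45) + (0)
Last nonzero remainder: 15b − 45. Dividing through by 15 gives the monic gcd b − 3.

b − 3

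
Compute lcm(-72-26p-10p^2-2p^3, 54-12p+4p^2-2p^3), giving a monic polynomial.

Repeated division with remainder:
  -2p^3-10p^2-26p-72 = (-2p^3+4p^2-12p+54) + (-14p^2-14p-126)
  -2p^3+4p^2-12p+54 = ((1/7)p-3/7)(-14p^2-14p-126) + (0)
Last nonzero remainder: -14p^2-14p-126. Dividing through by -14 gives the monic gcd p^2+p+9.
Then lcm(f, g) = f·g / gcd(f, g); expanding and making the result monic gives the answer.

-108-3p-2p^2+2p^3+p^4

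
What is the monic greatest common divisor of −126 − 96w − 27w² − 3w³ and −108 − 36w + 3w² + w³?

By polynomial division,
  −3w³ − 27w² − 96w − 126 = (−3)(w³ + 3w² − 36w − 108) + (−18w² − 204w − 450)
  w³ + 3w² − 36w − 108 = (−(1/18)w + 25/54)(−18w² − 204w − 450) + ((301/9)w + 301/3)
  −18w² − 204w − 450 = (−(162/301)w − 1350/301)((301/9)w + 301/3) + (0)
Last nonzero remainder: (301/9)w + 301/3. Dividing through by 301/9 gives the monic gcd w + 3.

3 + w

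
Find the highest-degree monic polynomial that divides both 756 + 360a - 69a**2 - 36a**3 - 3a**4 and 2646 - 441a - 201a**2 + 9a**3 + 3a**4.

-126 + 3a + 10a**2 + a**3

Euclidean algorithm in ℚ[a]:
  -3a**4 - 36a**3 - 69a**2 + 360a + 756 = (-1)(3a**4 + 9a**3 - 201a**2 - 441a + 2646) + (-27a**3 - 270a**2 - 81a + 3402)
  3a**4 + 9a**3 - 201a**2 - 441a + 2646 = (-(1/9)a + 7/9)(-27a**3 - 270a**2 - 81a + 3402) + (0)
Last nonzero remainder: -27a**3 - 270a**2 - 81a + 3402. Dividing through by -27 gives the monic gcd a**3 + 10a**2 + 3a - 126.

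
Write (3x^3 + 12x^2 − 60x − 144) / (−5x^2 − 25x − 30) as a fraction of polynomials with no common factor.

By polynomial division,
  3x^3 + 12x^2 − 60x − 144 = (−(3/5)x + 3/5)(−5x^2 − 25x − 30) + (−63x − 126)
  −5x^2 − 25x − 30 = ((5/63)x + 5/21)(−63x − 126) + (0)
Last nonzero remainder: −63x − 126. Dividing through by −63 gives the monic gcd x + 2.
Cancel x + 2 from numerator and denominator to get the reduced form.

(−3x^2 − 6x + 72)/(5x + 15)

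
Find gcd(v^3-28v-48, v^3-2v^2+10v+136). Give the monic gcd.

Apply the Euclidean algorithm:
  v^3-28v-48 = (v^3-2v^2+10v+136) + (2v^2-38v-184)
  v^3-2v^2+10v+136 = ((1/2)v+17/2)(2v^2-38v-184) + (425v+1700)
  2v^2-38v-184 = ((2/425)v-46/425)(425v+1700) + (0)
Last nonzero remainder: 425v+1700. Dividing through by 425 gives the monic gcd v+4.

v+4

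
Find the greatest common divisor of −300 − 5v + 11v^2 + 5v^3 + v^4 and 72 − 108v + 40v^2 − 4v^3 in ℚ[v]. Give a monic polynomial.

Euclidean algorithm in ℚ[v]:
  v^4 + 5v^3 + 11v^2 − 5v − 300 = (−(1/4)v − 15/4)(−4v^3 + 40v^2 − 108v + 72) + (134v^2 − 392v − 30)
  −4v^3 + 40v^2 − 108v + 72 = (−(2/67)v + 948/4489)(134v^2 − 392v − 30) + (−(117216/4489)v + 351648/4489)
  134v^2 − 392v − 30 = (−(300763/58608)v − 22445/58608)(−(117216/4489)v + 351648/4489) + (0)
Last nonzero remainder: −(117216/4489)v + 351648/4489. Dividing through by −117216/4489 gives the monic gcd v − 3.

−3 + v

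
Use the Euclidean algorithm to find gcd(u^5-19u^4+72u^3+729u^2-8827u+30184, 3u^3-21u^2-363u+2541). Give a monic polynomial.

u^2-18u+77

By polynomial division,
  u^5-19u^4+72u^3+729u^2-8827u+30184 = ((1/3)u^2-4u+109/3)(3u^3-21u^2-363u+2541) + (-807u^2+14526u-62139)
  3u^3-21u^2-363u+2541 = (-(1/269)u-11/269)(-807u^2+14526u-62139) + (0)
Last nonzero remainder: -807u^2+14526u-62139. Dividing through by -807 gives the monic gcd u^2-18u+77.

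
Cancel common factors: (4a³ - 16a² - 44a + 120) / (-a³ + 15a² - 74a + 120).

(-4a² - 4a + 24)/(a² - 10a + 24)

Repeated division with remainder:
  4a³ - 16a² - 44a + 120 = (-4)(-a³ + 15a² - 74a + 120) + (44a² - 340a + 600)
  -a³ + 15a² - 74a + 120 = (-(1/44)a + 20/121)(44a² - 340a + 600) + (-(504/121)a + 2520/121)
  44a² - 340a + 600 = (-(1331/126)a + 605/21)(-(504/121)a + 2520/121) + (0)
Last nonzero remainder: -(504/121)a + 2520/121. Dividing through by -504/121 gives the monic gcd a - 5.
Cancel a - 5 from numerator and denominator to get the reduced form.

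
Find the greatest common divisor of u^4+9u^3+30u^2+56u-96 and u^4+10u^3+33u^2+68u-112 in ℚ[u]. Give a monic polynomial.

u^3+3u^2+12u-16

Apply the Euclidean algorithm:
  u^4+9u^3+30u^2+56u-96 = (u^4+10u^3+33u^2+68u-112) + (-u^3-3u^2-12u+16)
  u^4+10u^3+33u^2+68u-112 = (-u-7)(-u^3-3u^2-12u+16) + (0)
Last nonzero remainder: -u^3-3u^2-12u+16. Dividing through by -1 gives the monic gcd u^3+3u^2+12u-16.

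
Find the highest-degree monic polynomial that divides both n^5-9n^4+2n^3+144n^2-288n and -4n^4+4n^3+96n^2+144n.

n^2-6n

By polynomial division,
  n^5-9n^4+2n^3+144n^2-288n = (-(1/4)n+2)(-4n^4+4n^3+96n^2+144n) + (18n^3-12n^2-576n)
  -4n^4+4n^3+96n^2+144n = (-(2/9)n+2/27)(18n^3-12n^2-576n) + (-(280/9)n^2+(560/3)n)
  18n^3-12n^2-576n = (-(81/140)n-108/35)(-(280/9)n^2+(560/3)n) + (0)
Last nonzero remainder: -(280/9)n^2+(560/3)n. Dividing through by -280/9 gives the monic gcd n^2-6n.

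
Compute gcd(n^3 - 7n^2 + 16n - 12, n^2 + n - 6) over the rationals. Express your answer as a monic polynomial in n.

Repeated division with remainder:
  n^3 - 7n^2 + 16n - 12 = (n - 8)(n^2 + n - 6) + (30n - 60)
  n^2 + n - 6 = ((1/30)n + 1/10)(30n - 60) + (0)
Last nonzero remainder: 30n - 60. Dividing through by 30 gives the monic gcd n - 2.

n - 2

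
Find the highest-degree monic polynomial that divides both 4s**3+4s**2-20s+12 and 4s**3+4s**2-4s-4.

s-1

By polynomial division,
  4s**3+4s**2-20s+12 = (4s**3+4s**2-4s-4) + (-16s+16)
  4s**3+4s**2-4s-4 = (-(1/4)s**2-(1/2)s-1/4)(-16s+16) + (0)
Last nonzero remainder: -16s+16. Dividing through by -16 gives the monic gcd s-1.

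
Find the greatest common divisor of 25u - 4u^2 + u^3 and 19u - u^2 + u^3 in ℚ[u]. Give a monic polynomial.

Apply the Euclidean algorithm:
  u^3 - 4u^2 + 25u = (u^3 - u^2 + 19u) + (-3u^2 + 6u)
  u^3 - u^2 + 19u = (-(1/3)u - 1/3)(-3u^2 + 6u) + (21u)
  -3u^2 + 6u = (-(1/7)u + 2/7)(21u) + (0)
Last nonzero remainder: 21u. Dividing through by 21 gives the monic gcd u.

u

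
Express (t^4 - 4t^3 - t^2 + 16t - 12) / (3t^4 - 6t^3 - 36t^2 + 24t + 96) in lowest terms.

By polynomial division,
  t^4 - 4t^3 - t^2 + 16t - 12 = (1/3)(3t^4 - 6t^3 - 36t^2 + 24t + 96) + (-2t^3 + 11t^2 + 8t - 44)
  3t^4 - 6t^3 - 36t^2 + 24t + 96 = (-(3/2)t - 21/4)(-2t^3 + 11t^2 + 8t - 44) + ((135/4)t^2 - 135)
  -2t^3 + 11t^2 + 8t - 44 = (-(8/135)t + 44/135)((135/4)t^2 - 135) + (0)
Last nonzero remainder: (135/4)t^2 - 135. Dividing through by 135/4 gives the monic gcd t^2 - 4.
Cancel t^2 - 4 from numerator and denominator to get the reduced form.

(t^2 - 4t + 3)/(3t^2 - 6t - 24)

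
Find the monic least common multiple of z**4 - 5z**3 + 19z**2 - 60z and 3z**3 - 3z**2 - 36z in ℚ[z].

z**5 - 2z**4 + 4z**3 - 3z**2 - 180z

Repeated division with remainder:
  z**4 - 5z**3 + 19z**2 - 60z = ((1/3)z - 4/3)(3z**3 - 3z**2 - 36z) + (27z**2 - 108z)
  3z**3 - 3z**2 - 36z = ((1/9)z + 1/3)(27z**2 - 108z) + (0)
Last nonzero remainder: 27z**2 - 108z. Dividing through by 27 gives the monic gcd z**2 - 4z.
Then lcm(f, g) = f·g / gcd(f, g); expanding and making the result monic gives the answer.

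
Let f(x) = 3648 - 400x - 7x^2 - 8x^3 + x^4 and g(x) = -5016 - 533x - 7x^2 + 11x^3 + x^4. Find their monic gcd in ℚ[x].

Apply the Euclidean algorithm:
  x^4 - 8x^3 - 7x^2 - 400x + 3648 = (x^4 + 11x^3 - 7x^2 - 533x - 5016) + (-19x^3 + 133x + 8664)
  x^4 + 11x^3 - 7x^2 - 533x - 5016 = (-(1/19)x - 11/19)(-19x^3 + 133x + 8664) + (0)
Last nonzero remainder: -19x^3 + 133x + 8664. Dividing through by -19 gives the monic gcd x^3 - 7x - 456.

-456 - 7x + x^3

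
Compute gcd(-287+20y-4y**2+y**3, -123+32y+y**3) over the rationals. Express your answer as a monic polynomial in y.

41+3y+y**2

Euclidean algorithm in ℚ[y]:
  y**3-4y**2+20y-287 = (y**3+32y-123) + (-4y**2-12y-164)
  y**3+32y-123 = (-(1/4)y+3/4)(-4y**2-12y-164) + (0)
Last nonzero remainder: -4y**2-12y-164. Dividing through by -4 gives the monic gcd y**2+3y+41.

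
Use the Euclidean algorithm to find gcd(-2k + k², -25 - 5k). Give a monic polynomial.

Euclidean algorithm in ℚ[k]:
  k² - 2k = (-(1/5)k + 7/5)(-5k - 25) + (35)
  -5k - 25 = (-(1/7)k - 5/7)(35) + (0)
The last nonzero remainder is the constant 35, so the polynomials are coprime and gcd = 1.

1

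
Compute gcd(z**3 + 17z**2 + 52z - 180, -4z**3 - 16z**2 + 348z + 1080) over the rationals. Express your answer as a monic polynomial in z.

By polynomial division,
  z**3 + 17z**2 + 52z - 180 = (-1/4)(-4z**3 - 16z**2 + 348z + 1080) + (13z**2 + 139z + 90)
  -4z**3 - 16z**2 + 348z + 1080 = (-(4/13)z + 348/169)(13z**2 + 139z + 90) + ((15120/169)z + 151200/169)
  13z**2 + 139z + 90 = ((2197/15120)z + 169/1680)((15120/169)z + 151200/169) + (0)
Last nonzero remainder: (15120/169)z + 151200/169. Dividing through by 15120/169 gives the monic gcd z + 10.

z + 10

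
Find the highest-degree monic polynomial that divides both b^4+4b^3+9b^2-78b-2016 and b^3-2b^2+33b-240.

Euclidean algorithm in ℚ[b]:
  b^4+4b^3+9b^2-78b-2016 = (b+6)(b^3-2b^2+33b-240) + (-12b^2-36b-576)
  b^3-2b^2+33b-240 = (-(1/12)b+5/12)(-12b^2-36b-576) + (0)
Last nonzero remainder: -12b^2-36b-576. Dividing through by -12 gives the monic gcd b^2+3b+48.

b^2+3b+48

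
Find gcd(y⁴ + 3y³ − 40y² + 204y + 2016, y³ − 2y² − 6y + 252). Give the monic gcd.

Repeated division with remainder:
  y⁴ + 3y³ − 40y² + 204y + 2016 = (y + 5)(y³ − 2y² − 6y + 252) + (−24y² − 18y + 756)
  y³ − 2y² − 6y + 252 = (−(1/24)y + 11/96)(−24y² − 18y + 756) + ((441/16)y + 1323/8)
  −24y² − 18y + 756 = (−(128/147)y + 32/7)((441/16)y + 1323/8) + (0)
Last nonzero remainder: (441/16)y + 1323/8. Dividing through by 441/16 gives the monic gcd y + 6.

y + 6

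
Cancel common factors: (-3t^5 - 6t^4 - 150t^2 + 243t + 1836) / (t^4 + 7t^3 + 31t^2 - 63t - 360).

(-3t^3 - 6t^2 - 27t - 204)/(t^2 + 7t + 40)

Repeated division with remainder:
  -3t^5 - 6t^4 - 150t^2 + 243t + 1836 = (-3t + 15)(t^4 + 7t^3 + 31t^2 - 63t - 360) + (-12t^3 - 804t^2 + 108t + 7236)
  t^4 + 7t^3 + 31t^2 - 63t - 360 = (-(1/12)t + 5)(-12t^3 - 804t^2 + 108t + 7236) + (4060t^2 - 36540)
  -12t^3 - 804t^2 + 108t + 7236 = (-(3/1015)t - 201/1015)(4060t^2 - 36540) + (0)
Last nonzero remainder: 4060t^2 - 36540. Dividing through by 4060 gives the monic gcd t^2 - 9.
Cancel t^2 - 9 from numerator and denominator to get the reduced form.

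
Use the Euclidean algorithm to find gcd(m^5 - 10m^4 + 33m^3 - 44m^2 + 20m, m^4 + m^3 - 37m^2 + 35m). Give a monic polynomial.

Apply the Euclidean algorithm:
  m^5 - 10m^4 + 33m^3 - 44m^2 + 20m = (m - 11)(m^4 + m^3 - 37m^2 + 35m) + (81m^3 - 486m^2 + 405m)
  m^4 + m^3 - 37m^2 + 35m = ((1/81)m + 7/81)(81m^3 - 486m^2 + 405m) + (0)
Last nonzero remainder: 81m^3 - 486m^2 + 405m. Dividing through by 81 gives the monic gcd m^3 - 6m^2 + 5m.

m^3 - 6m^2 + 5m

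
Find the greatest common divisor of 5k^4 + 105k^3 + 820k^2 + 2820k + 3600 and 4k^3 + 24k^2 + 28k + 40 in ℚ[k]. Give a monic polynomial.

Euclidean algorithm in ℚ[k]:
  5k^4 + 105k^3 + 820k^2 + 2820k + 3600 = ((5/4)k + 75/4)(4k^3 + 24k^2 + 28k + 40) + (335k^2 + 2245k + 2850)
  4k^3 + 24k^2 + 28k + 40 = ((4/335)k - 188/22445)(335k^2 + 2245k + 2850) + ((57344/4489)k + 286720/4489)
  335k^2 + 2245k + 2850 = ((1503815/57344)k + 1279365/28672)((57344/4489)k + 286720/4489) + (0)
Last nonzero remainder: (57344/4489)k + 286720/4489. Dividing through by 57344/4489 gives the monic gcd k + 5.

k + 5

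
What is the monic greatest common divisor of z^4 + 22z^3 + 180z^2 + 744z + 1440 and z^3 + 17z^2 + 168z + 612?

Apply the Euclidean algorithm:
  z^4 + 22z^3 + 180z^2 + 744z + 1440 = (z + 5)(z^3 + 17z^2 + 168z + 612) + (−73z^2 − 708z − 1620)
  z^3 + 17z^2 + 168z + 612 = (−(1/73)z − 533/5329)(−73z^2 − 708z − 1620) + ((399648/5329)z + 2397888/5329)
  −73z^2 − 708z − 1620 = (−(389017/399648)z − 239805/66608)((399648/5329)z + 2397888/5329) + (0)
Last nonzero remainder: (399648/5329)z + 2397888/5329. Dividing through by 399648/5329 gives the monic gcd z + 6.

z + 6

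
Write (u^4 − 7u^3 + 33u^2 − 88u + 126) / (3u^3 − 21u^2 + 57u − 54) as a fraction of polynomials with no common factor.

(u^2 − 2u + 14)/(3u − 6)

Repeated division with remainder:
  u^4 − 7u^3 + 33u^2 − 88u + 126 = ((1/3)u)(3u^3 − 21u^2 + 57u − 54) + (14u^2 − 70u + 126)
  3u^3 − 21u^2 + 57u − 54 = ((3/14)u − 3/7)(14u^2 − 70u + 126) + (0)
Last nonzero remainder: 14u^2 − 70u + 126. Dividing through by 14 gives the monic gcd u^2 − 5u + 9.
Cancel u^2 − 5u + 9 from numerator and denominator to get the reduced form.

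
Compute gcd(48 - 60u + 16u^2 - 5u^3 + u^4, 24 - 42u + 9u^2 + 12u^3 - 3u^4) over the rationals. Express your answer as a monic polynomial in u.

4 - 5u + u^2

Repeated division with remainder:
  u^4 - 5u^3 + 16u^2 - 60u + 48 = (-1/3)(-3u^4 + 12u^3 + 9u^2 - 42u + 24) + (-u^3 + 19u^2 - 74u + 56)
  -3u^4 + 12u^3 + 9u^2 - 42u + 24 = (3u + 45)(-u^3 + 19u^2 - 74u + 56) + (-624u^2 + 3120u - 2496)
  -u^3 + 19u^2 - 74u + 56 = ((1/624)u - 7/312)(-624u^2 + 3120u - 2496) + (0)
Last nonzero remainder: -624u^2 + 3120u - 2496. Dividing through by -624 gives the monic gcd u^2 - 5u + 4.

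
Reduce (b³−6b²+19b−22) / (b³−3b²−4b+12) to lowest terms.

(b²−4b+11)/(b²−b−6)

By polynomial division,
  b³−6b²+19b−22 = (b³−3b²−4b+12) + (−3b²+23b−34)
  b³−3b²−4b+12 = (−(1/3)b−14/9)(−3b²+23b−34) + ((184/9)b−368/9)
  −3b²+23b−34 = (−(27/184)b+153/184)((184/9)b−368/9) + (0)
Last nonzero remainder: (184/9)b−368/9. Dividing through by 184/9 gives the monic gcd b−2.
Cancel b−2 from numerator and denominator to get the reduced form.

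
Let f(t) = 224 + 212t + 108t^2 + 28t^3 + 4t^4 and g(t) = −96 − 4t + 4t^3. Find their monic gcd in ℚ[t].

Euclidean algorithm in ℚ[t]:
  4t^4 + 28t^3 + 108t^2 + 212t + 224 = (t + 7)(4t^3 − 4t − 96) + (112t^2 + 336t + 896)
  4t^3 − 4t − 96 = ((1/28)t − 3/28)(112t^2 + 336t + 896) + (0)
Last nonzero remainder: 112t^2 + 336t + 896. Dividing through by 112 gives the monic gcd t^2 + 3t + 8.

8 + 3t + t^2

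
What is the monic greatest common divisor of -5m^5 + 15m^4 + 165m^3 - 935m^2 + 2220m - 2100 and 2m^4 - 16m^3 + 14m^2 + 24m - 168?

m^2 - 3m + 6

By polynomial division,
  -5m^5 + 15m^4 + 165m^3 - 935m^2 + 2220m - 2100 = (-(5/2)m - 25/2)(2m^4 - 16m^3 + 14m^2 + 24m - 168) + (-700m^2 + 2100m - 4200)
  2m^4 - 16m^3 + 14m^2 + 24m - 168 = (-(1/350)m^2 + (1/70)m + 1/25)(-700m^2 + 2100m - 4200) + (0)
Last nonzero remainder: -700m^2 + 2100m - 4200. Dividing through by -700 gives the monic gcd m^2 - 3m + 6.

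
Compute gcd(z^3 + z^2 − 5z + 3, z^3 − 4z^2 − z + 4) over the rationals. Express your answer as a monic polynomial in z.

Apply the Euclidean algorithm:
  z^3 + z^2 − 5z + 3 = (z^3 − 4z^2 − z + 4) + (5z^2 − 4z − 1)
  z^3 − 4z^2 − z + 4 = ((1/5)z − 16/25)(5z^2 − 4z − 1) + (−(84/25)z + 84/25)
  5z^2 − 4z − 1 = (−(125/84)z − 25/84)(−(84/25)z + 84/25) + (0)
Last nonzero remainder: −(84/25)z + 84/25. Dividing through by −84/25 gives the monic gcd z − 1.

z − 1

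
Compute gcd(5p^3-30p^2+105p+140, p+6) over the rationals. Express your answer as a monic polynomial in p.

1

Apply the Euclidean algorithm:
  5p^3-30p^2+105p+140 = (5p^2-60p+465)(p+6) + (-2650)
  p+6 = (-(1/2650)p-3/1325)(-2650) + (0)
The last nonzero remainder is the constant -2650, so the polynomials are coprime and gcd = 1.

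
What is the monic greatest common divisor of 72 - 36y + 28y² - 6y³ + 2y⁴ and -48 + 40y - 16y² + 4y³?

6 - 2y + y²

By polynomial division,
  2y⁴ - 6y³ + 28y² - 36y + 72 = ((1/2)y + 1/2)(4y³ - 16y² + 40y - 48) + (16y² - 32y + 96)
  4y³ - 16y² + 40y - 48 = ((1/4)y - 1/2)(16y² - 32y + 96) + (0)
Last nonzero remainder: 16y² - 32y + 96. Dividing through by 16 gives the monic gcd y² - 2y + 6.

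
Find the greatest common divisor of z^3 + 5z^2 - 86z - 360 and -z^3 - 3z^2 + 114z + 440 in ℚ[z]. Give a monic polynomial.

z^2 + 14z + 40

Repeated division with remainder:
  z^3 + 5z^2 - 86z - 360 = (-1)(-z^3 - 3z^2 + 114z + 440) + (2z^2 + 28z + 80)
  -z^3 - 3z^2 + 114z + 440 = (-(1/2)z + 11/2)(2z^2 + 28z + 80) + (0)
Last nonzero remainder: 2z^2 + 28z + 80. Dividing through by 2 gives the monic gcd z^2 + 14z + 40.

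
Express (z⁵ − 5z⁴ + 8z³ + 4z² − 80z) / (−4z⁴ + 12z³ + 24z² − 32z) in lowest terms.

By polynomial division,
  z⁵ − 5z⁴ + 8z³ + 4z² − 80z = (−(1/4)z + 1/2)(−4z⁴ + 12z³ + 24z² − 32z) + (8z³ − 16z² − 64z)
  −4z⁴ + 12z³ + 24z² − 32z = (−(1/2)z + 1/2)(8z³ − 16z² − 64z) + (0)
Last nonzero remainder: 8z³ − 16z² − 64z. Dividing through by 8 gives the monic gcd z³ − 2z² − 8z.
Cancel z³ − 2z² − 8z from numerator and denominator to get the reduced form.

(−z² + 3z − 10)/(4z − 4)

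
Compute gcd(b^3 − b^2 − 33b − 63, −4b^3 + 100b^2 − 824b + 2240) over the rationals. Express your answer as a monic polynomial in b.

Euclidean algorithm in ℚ[b]:
  b^3 − b^2 − 33b − 63 = (−1/4)(−4b^3 + 100b^2 − 824b + 2240) + (24b^2 − 239b + 497)
  −4b^3 + 100b^2 − 824b + 2240 = (−(1/6)b + 361/144)(24b^2 − 239b + 497) + (−(20449/144)b + 143143/144)
  24b^2 − 239b + 497 = (−(3456/20449)b + 10224/20449)(−(20449/144)b + 143143/144) + (0)
Last nonzero remainder: −(20449/144)b + 143143/144. Dividing through by −20449/144 gives the monic gcd b − 7.

b − 7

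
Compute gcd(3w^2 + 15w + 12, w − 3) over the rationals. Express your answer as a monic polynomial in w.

1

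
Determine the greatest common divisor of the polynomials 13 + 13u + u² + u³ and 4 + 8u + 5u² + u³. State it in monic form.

1 + u

Euclidean algorithm in ℚ[u]:
  u³ + u² + 13u + 13 = (u³ + 5u² + 8u + 4) + (−4u² + 5u + 9)
  u³ + 5u² + 8u + 4 = (−(1/4)u − 25/16)(−4u² + 5u + 9) + ((289/16)u + 289/16)
  −4u² + 5u + 9 = (−(64/289)u + 144/289)((289/16)u + 289/16) + (0)
Last nonzero remainder: (289/16)u + 289/16. Dividing through by 289/16 gives the monic gcd u + 1.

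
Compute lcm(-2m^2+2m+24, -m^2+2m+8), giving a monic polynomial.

Repeated division with remainder:
  -2m^2+2m+24 = (2)(-m^2+2m+8) + (-2m+8)
  -m^2+2m+8 = ((1/2)m+1)(-2m+8) + (0)
Last nonzero remainder: -2m+8. Dividing through by -2 gives the monic gcd m-4.
Then lcm(f, g) = f·g / gcd(f, g); expanding and making the result monic gives the answer.

m^3+m^2-14m-24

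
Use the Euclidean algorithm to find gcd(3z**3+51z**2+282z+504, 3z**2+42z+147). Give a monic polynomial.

z+7

By polynomial division,
  3z**3+51z**2+282z+504 = (z+3)(3z**2+42z+147) + (9z+63)
  3z**2+42z+147 = ((1/3)z+7/3)(9z+63) + (0)
Last nonzero remainder: 9z+63. Dividing through by 9 gives the monic gcd z+7.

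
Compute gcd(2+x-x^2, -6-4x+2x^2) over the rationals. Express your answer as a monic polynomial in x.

1+x

By polynomial division,
  -x^2+x+2 = (-1/2)(2x^2-4x-6) + (-x-1)
  2x^2-4x-6 = (-2x+6)(-x-1) + (0)
Last nonzero remainder: -x-1. Dividing through by -1 gives the monic gcd x+1.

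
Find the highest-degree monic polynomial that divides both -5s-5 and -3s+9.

Repeated division with remainder:
  -5s-5 = (5/3)(-3s+9) + (-20)
  -3s+9 = ((3/20)s-9/20)(-20) + (0)
The last nonzero remainder is the constant -20, so the polynomials are coprime and gcd = 1.

1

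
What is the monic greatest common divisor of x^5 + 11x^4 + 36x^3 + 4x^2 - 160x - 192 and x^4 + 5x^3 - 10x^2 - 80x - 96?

x^3 + 9x^2 + 26x + 24

Apply the Euclidean algorithm:
  x^5 + 11x^4 + 36x^3 + 4x^2 - 160x - 192 = (x + 6)(x^4 + 5x^3 - 10x^2 - 80x - 96) + (16x^3 + 144x^2 + 416x + 384)
  x^4 + 5x^3 - 10x^2 - 80x - 96 = ((1/16)x - 1/4)(16x^3 + 144x^2 + 416x + 384) + (0)
Last nonzero remainder: 16x^3 + 144x^2 + 416x + 384. Dividing through by 16 gives the monic gcd x^3 + 9x^2 + 26x + 24.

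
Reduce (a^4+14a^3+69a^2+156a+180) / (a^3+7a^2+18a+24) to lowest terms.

(a^2+11a+30)/(a+4)

Euclidean algorithm in ℚ[a]:
  a^4+14a^3+69a^2+156a+180 = (a+7)(a^3+7a^2+18a+24) + (2a^2+6a+12)
  a^3+7a^2+18a+24 = ((1/2)a+2)(2a^2+6a+12) + (0)
Last nonzero remainder: 2a^2+6a+12. Dividing through by 2 gives the monic gcd a^2+3a+6.
Cancel a^2+3a+6 from numerator and denominator to get the reduced form.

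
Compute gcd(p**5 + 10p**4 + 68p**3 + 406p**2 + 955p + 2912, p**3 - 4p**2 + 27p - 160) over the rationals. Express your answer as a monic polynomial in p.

By polynomial division,
  p**5 + 10p**4 + 68p**3 + 406p**2 + 955p + 2912 = (p**2 + 14p + 97)(p**3 - 4p**2 + 27p - 160) + (576p**2 + 576p + 18432)
  p**3 - 4p**2 + 27p - 160 = ((1/576)p - 5/576)(576p**2 + 576p + 18432) + (0)
Last nonzero remainder: 576p**2 + 576p + 18432. Dividing through by 576 gives the monic gcd p**2 + p + 32.

p**2 + p + 32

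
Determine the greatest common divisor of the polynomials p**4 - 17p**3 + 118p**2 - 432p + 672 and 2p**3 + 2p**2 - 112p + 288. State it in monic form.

p - 4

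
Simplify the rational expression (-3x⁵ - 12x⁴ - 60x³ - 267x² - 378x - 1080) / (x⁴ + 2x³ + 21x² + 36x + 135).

Euclidean algorithm in ℚ[x]:
  -3x⁵ - 12x⁴ - 60x³ - 267x² - 378x - 1080 = (-3x - 6)(x⁴ + 2x³ + 21x² + 36x + 135) + (15x³ - 33x² + 243x - 270)
  x⁴ + 2x³ + 21x² + 36x + 135 = ((1/15)x + 7/25)(15x³ - 33x² + 243x - 270) + ((351/25)x² - (351/25)x + 1053/5)
  15x³ - 33x² + 243x - 270 = ((125/117)x - 50/39)((351/25)x² - (351/25)x + 1053/5) + (0)
Last nonzero remainder: (351/25)x² - (351/25)x + 1053/5. Dividing through by 351/25 gives the monic gcd x² - x + 15.
Cancel x² - x + 15 from numerator and denominator to get the reduced form.

(-3x³ - 15x² - 30x - 72)/(x² + 3x + 9)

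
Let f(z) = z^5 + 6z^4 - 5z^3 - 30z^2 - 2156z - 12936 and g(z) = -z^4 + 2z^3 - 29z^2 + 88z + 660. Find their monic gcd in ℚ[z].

z^2 + 44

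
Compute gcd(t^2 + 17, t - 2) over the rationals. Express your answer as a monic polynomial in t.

Euclidean algorithm in ℚ[t]:
  t^2 + 17 = (t + 2)(t - 2) + (21)
  t - 2 = ((1/21)t - 2/21)(21) + (0)
The last nonzero remainder is the constant 21, so the polynomials are coprime and gcd = 1.

1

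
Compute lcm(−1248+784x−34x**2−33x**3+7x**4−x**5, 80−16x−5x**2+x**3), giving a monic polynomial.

By polynomial division,
  −x**5+7x**4−33x**3−34x**2+784x−1248 = (−x**2+2x−39)(x**3−5x**2−16x+80) + (−117x**2+1872)
  x**3−5x**2−16x+80 = (−(1/117)x+5/117)(−117x**2+1872) + (0)
Last nonzero remainder: −117x**2+1872. Dividing through by −117 gives the monic gcd x**2−16.
Then lcm(f, g) = f·g / gcd(f, g); expanding and making the result monic gives the answer.

−6240+5168x−954x**2−131x**3+68x**4−12x**5+x**6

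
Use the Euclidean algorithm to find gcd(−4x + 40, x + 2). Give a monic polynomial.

1

Repeated division with remainder:
  −4x + 40 = (−4)(x + 2) + (48)
  x + 2 = ((1/48)x + 1/24)(48) + (0)
The last nonzero remainder is the constant 48, so the polynomials are coprime and gcd = 1.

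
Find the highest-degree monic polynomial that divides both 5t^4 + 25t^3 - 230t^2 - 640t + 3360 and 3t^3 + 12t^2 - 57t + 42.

Apply the Euclidean algorithm:
  5t^4 + 25t^3 - 230t^2 - 640t + 3360 = ((5/3)t + 5/3)(3t^3 + 12t^2 - 57t + 42) + (-155t^2 - 615t + 3290)
  3t^3 + 12t^2 - 57t + 42 = (-(3/155)t - 3/4805)(-155t^2 - 615t + 3290) + ((6048/961)t + 42336/961)
  -155t^2 - 615t + 3290 = (-(148955/6048)t + 225835/3024)((6048/961)t + 42336/961) + (0)
Last nonzero remainder: (6048/961)t + 42336/961. Dividing through by 6048/961 gives the monic gcd t + 7.

t + 7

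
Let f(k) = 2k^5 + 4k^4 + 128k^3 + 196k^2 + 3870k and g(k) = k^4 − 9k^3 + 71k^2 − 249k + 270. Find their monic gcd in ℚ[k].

Euclidean algorithm in ℚ[k]:
  2k^5 + 4k^4 + 128k^3 + 196k^2 + 3870k = (2k + 22)(k^4 − 9k^3 + 71k^2 − 249k + 270) + (184k^3 − 868k^2 + 8808k − 5940)
  k^4 − 9k^3 + 71k^2 − 249k + 270 = ((1/184)k − 197/8464)(184k^3 − 868k^2 + 8808k − 5940) + ((6195/2116)k^2 − (6195/529)k + 278775/2116)
  184k^3 − 868k^2 + 8808k − 5940 = ((389344/6195)k − 93104/2065)((6195/2116)k^2 − (6195/529)k + 278775/2116) + (0)
Last nonzero remainder: (6195/2116)k^2 − (6195/529)k + 278775/2116. Dividing through by 6195/2116 gives the monic gcd k^2 − 4k + 45.

k^2 − 4k + 45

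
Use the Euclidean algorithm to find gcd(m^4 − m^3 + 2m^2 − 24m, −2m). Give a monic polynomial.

Euclidean algorithm in ℚ[m]:
  m^4 − m^3 + 2m^2 − 24m = (−(1/2)m^3 + (1/2)m^2 − m + 12)(−2m) + (0)
Last nonzero remainder: −2m. Dividing through by −2 gives the monic gcd m.

m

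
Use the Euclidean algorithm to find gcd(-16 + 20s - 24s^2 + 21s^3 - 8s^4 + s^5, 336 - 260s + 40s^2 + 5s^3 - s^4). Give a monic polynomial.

8 - 6s + s^2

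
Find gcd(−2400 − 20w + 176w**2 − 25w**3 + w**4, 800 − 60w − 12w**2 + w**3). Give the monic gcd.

100 − 20w + w**2

By polynomial division,
  w**4 − 25w**3 + 176w**2 − 20w − 2400 = (w − 13)(w**3 − 12w**2 − 60w + 800) + (80w**2 − 1600w + 8000)
  w**3 − 12w**2 − 60w + 800 = ((1/80)w + 1/10)(80w**2 − 1600w + 8000) + (0)
Last nonzero remainder: 80w**2 − 1600w + 8000. Dividing through by 80 gives the monic gcd w**2 − 20w + 100.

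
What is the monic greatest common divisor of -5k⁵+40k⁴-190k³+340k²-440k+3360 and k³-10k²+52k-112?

Apply the Euclidean algorithm:
  -5k⁵+40k⁴-190k³+340k²-440k+3360 = (-5k²-10k-30)(k³-10k²+52k-112) + (0)
The last nonzero remainder k³-10k²+52k-112 is already monic.

k³-10k²+52k-112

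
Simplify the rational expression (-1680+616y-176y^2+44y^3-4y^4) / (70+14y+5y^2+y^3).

(-120+44y-4y^2)/(5+y)

Euclidean algorithm in ℚ[y]:
  -4y^4+44y^3-176y^2+616y-1680 = (-4y+64)(y^3+5y^2+14y+70) + (-440y^2-6160)
  y^3+5y^2+14y+70 = (-(1/440)y-1/88)(-440y^2-6160) + (0)
Last nonzero remainder: -440y^2-6160. Dividing through by -440 gives the monic gcd y^2+14.
Cancel y^2+14 from numerator and denominator to get the reduced form.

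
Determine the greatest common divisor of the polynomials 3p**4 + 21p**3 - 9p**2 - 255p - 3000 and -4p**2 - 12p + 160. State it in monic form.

By polynomial division,
  3p**4 + 21p**3 - 9p**2 - 255p - 3000 = (-(3/4)p**2 - 3p - 75/4)(-4p**2 - 12p + 160) + (0)
Last nonzero remainder: -4p**2 - 12p + 160. Dividing through by -4 gives the monic gcd p**2 + 3p - 40.

p**2 + 3p - 40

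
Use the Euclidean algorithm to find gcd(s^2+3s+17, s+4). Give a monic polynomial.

Apply the Euclidean algorithm:
  s^2+3s+17 = (s−1)(s+4) + (21)
  s+4 = ((1/21)s+4/21)(21) + (0)
The last nonzero remainder is the constant 21, so the polynomials are coprime and gcd = 1.

1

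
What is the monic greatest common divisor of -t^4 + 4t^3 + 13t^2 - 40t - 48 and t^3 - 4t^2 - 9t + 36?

t^2 - t - 12

Apply the Euclidean algorithm:
  -t^4 + 4t^3 + 13t^2 - 40t - 48 = (-t)(t^3 - 4t^2 - 9t + 36) + (4t^2 - 4t - 48)
  t^3 - 4t^2 - 9t + 36 = ((1/4)t - 3/4)(4t^2 - 4t - 48) + (0)
Last nonzero remainder: 4t^2 - 4t - 48. Dividing through by 4 gives the monic gcd t^2 - t - 12.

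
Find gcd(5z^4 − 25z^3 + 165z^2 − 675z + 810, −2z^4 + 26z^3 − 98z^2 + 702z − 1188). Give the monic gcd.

Apply the Euclidean algorithm:
  5z^4 − 25z^3 + 165z^2 − 675z + 810 = (−5/2)(−2z^4 + 26z^3 − 98z^2 + 702z − 1188) + (40z^3 − 80z^2 + 1080z − 2160)
  −2z^4 + 26z^3 − 98z^2 + 702z − 1188 = (−(1/20)z + 11/20)(40z^3 − 80z^2 + 1080z − 2160) + (0)
Last nonzero remainder: 40z^3 − 80z^2 + 1080z − 2160. Dividing through by 40 gives the monic gcd z^3 − 2z^2 + 27z − 54.

z^3 − 2z^2 + 27z − 54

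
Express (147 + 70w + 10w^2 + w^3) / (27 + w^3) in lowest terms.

(49 + 7w + w^2)/(9 − 3w + w^2)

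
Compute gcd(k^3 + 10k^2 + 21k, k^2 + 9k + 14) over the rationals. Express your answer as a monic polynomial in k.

k + 7

Repeated division with remainder:
  k^3 + 10k^2 + 21k = (k + 1)(k^2 + 9k + 14) + (-2k - 14)
  k^2 + 9k + 14 = (-(1/2)k - 1)(-2k - 14) + (0)
Last nonzero remainder: -2k - 14. Dividing through by -2 gives the monic gcd k + 7.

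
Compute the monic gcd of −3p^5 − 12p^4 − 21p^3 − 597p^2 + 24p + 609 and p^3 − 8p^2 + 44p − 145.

By polynomial division,
  −3p^5 − 12p^4 − 21p^3 − 597p^2 + 24p + 609 = (−3p^2 − 36p − 177)(p^3 − 8p^2 + 44p − 145) + (−864p^2 + 2592p − 25056)
  p^3 − 8p^2 + 44p − 145 = (−(1/864)p + 5/864)(−864p^2 + 2592p − 25056) + (0)
Last nonzero remainder: −864p^2 + 2592p − 25056. Dividing through by −864 gives the monic gcd p^2 − 3p + 29.

p^2 − 3p + 29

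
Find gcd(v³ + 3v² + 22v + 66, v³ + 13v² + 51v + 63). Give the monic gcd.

Euclidean algorithm in ℚ[v]:
  v³ + 3v² + 22v + 66 = (v³ + 13v² + 51v + 63) + (-10v² - 29v + 3)
  v³ + 13v² + 51v + 63 = (-(1/10)v - 101/100)(-10v² - 29v + 3) + ((2201/100)v + 6603/100)
  -10v² - 29v + 3 = (-(1000/2201)v + 100/2201)((2201/100)v + 6603/100) + (0)
Last nonzero remainder: (2201/100)v + 6603/100. Dividing through by 2201/100 gives the monic gcd v + 3.

v + 3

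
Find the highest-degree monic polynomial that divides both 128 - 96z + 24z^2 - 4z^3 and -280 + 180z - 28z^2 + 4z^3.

Apply the Euclidean algorithm:
  -4z^3 + 24z^2 - 96z + 128 = (-1)(4z^3 - 28z^2 + 180z - 280) + (-4z^2 + 84z - 152)
  4z^3 - 28z^2 + 180z - 280 = (-z - 14)(-4z^2 + 84z - 152) + (1204z - 2408)
  -4z^2 + 84z - 152 = (-(1/301)z + 19/301)(1204z - 2408) + (0)
Last nonzero remainder: 1204z - 2408. Dividing through by 1204 gives the monic gcd z - 2.

-2 + z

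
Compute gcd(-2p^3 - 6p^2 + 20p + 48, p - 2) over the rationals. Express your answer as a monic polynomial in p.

Apply the Euclidean algorithm:
  -2p^3 - 6p^2 + 20p + 48 = (-2p^2 - 10p)(p - 2) + (48)
  p - 2 = ((1/48)p - 1/24)(48) + (0)
The last nonzero remainder is the constant 48, so the polynomials are coprime and gcd = 1.

1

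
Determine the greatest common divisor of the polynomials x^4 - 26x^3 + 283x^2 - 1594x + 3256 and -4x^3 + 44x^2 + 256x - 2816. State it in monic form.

x - 11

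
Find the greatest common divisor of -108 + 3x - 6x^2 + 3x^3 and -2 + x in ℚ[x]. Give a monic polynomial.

1

Apply the Euclidean algorithm:
  3x^3 - 6x^2 + 3x - 108 = (3x^2 + 3)(x - 2) + (-102)
  x - 2 = (-(1/102)x + 1/51)(-102) + (0)
The last nonzero remainder is the constant -102, so the polynomials are coprime and gcd = 1.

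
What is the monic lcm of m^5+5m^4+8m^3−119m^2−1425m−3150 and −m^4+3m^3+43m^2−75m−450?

Euclidean algorithm in ℚ[m]:
  m^5+5m^4+8m^3−119m^2−1425m−3150 = (−m−8)(−m^4+3m^3+43m^2−75m−450) + (75m^3+150m^2−2475m−6750)
  −m^4+3m^3+43m^2−75m−450 = (−(1/75)m+1/15)(75m^3+150m^2−2475m−6750) + (0)
Last nonzero remainder: 75m^3+150m^2−2475m−6750. Dividing through by 75 gives the monic gcd m^3+2m^2−33m−90.
Then lcm(f, g) = f·g / gcd(f, g); expanding and making the result monic gives the answer.

m^6−17m^4−159m^3−830m^2+3975m+15750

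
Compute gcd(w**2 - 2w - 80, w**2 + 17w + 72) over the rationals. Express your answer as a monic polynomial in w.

Repeated division with remainder:
  w**2 - 2w - 80 = (w**2 + 17w + 72) + (-19w - 152)
  w**2 + 17w + 72 = (-(1/19)w - 9/19)(-19w - 152) + (0)
Last nonzero remainder: -19w - 152. Dividing through by -19 gives the monic gcd w + 8.

w + 8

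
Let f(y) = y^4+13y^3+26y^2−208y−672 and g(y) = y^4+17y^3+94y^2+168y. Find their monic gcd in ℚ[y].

Euclidean algorithm in ℚ[y]:
  y^4+13y^3+26y^2−208y−672 = (y^4+17y^3+94y^2+168y) + (−4y^3−68y^2−376y−672)
  y^4+17y^3+94y^2+168y = (−(1/4)y)(−4y^3−68y^2−376y−672) + (0)
Last nonzero remainder: −4y^3−68y^2−376y−672. Dividing through by −4 gives the monic gcd y^3+17y^2+94y+168.

y^3+17y^2+94y+168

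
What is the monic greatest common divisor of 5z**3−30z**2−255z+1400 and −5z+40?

z−8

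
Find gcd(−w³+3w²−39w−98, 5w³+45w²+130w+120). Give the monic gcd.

w+2

Euclidean algorithm in ℚ[w]:
  −w³+3w²−39w−98 = (−1/5)(5w³+45w²+130w+120) + (12w²−13w−74)
  5w³+45w²+130w+120 = ((5/12)w+605/144)(12w²−13w−74) + ((31025/144)w+31025/72)
  12w²−13w−74 = ((1728/31025)w−5328/31025)((31025/144)w+31025/72) + (0)
Last nonzero remainder: (31025/144)w+31025/72. Dividing through by 31025/144 gives the monic gcd w+2.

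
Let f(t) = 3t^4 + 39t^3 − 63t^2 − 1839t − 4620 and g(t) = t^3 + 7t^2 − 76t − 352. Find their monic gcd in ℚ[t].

Apply the Euclidean algorithm:
  3t^4 + 39t^3 − 63t^2 − 1839t − 4620 = (3t + 18)(t^3 + 7t^2 − 76t − 352) + (39t^2 + 585t + 1716)
  t^3 + 7t^2 − 76t − 352 = ((1/39)t − 8/39)(39t^2 + 585t + 1716) + (0)
Last nonzero remainder: 39t^2 + 585t + 1716. Dividing through by 39 gives the monic gcd t^2 + 15t + 44.

t^2 + 15t + 44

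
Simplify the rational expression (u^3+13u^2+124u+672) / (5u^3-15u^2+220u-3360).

Apply the Euclidean algorithm:
  u^3+13u^2+124u+672 = (1/5)(5u^3-15u^2+220u-3360) + (16u^2+80u+1344)
  5u^3-15u^2+220u-3360 = ((5/16)u-5/2)(16u^2+80u+1344) + (0)
Last nonzero remainder: 16u^2+80u+1344. Dividing through by 16 gives the monic gcd u^2+5u+84.
Cancel u^2+5u+84 from numerator and denominator to get the reduced form.

(u+8)/(5u-40)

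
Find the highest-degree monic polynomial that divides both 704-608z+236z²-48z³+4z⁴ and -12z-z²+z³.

-4+z

Euclidean algorithm in ℚ[z]:
  4z⁴-48z³+236z²-608z+704 = (4z-44)(z³-z²-12z) + (240z²-1136z+704)
  z³-z²-12z = ((1/240)z+7/450)(240z²-1136z+704) + ((616/225)z-2464/225)
  240z²-1136z+704 = ((6750/77)z-450/7)((616/225)z-2464/225) + (0)
Last nonzero remainder: (616/225)z-2464/225. Dividing through by 616/225 gives the monic gcd z-4.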